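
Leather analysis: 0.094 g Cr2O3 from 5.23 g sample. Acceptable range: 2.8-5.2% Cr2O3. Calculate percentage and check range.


Cr2O3% = 0.094 / 5.23 x 100 = 1.80%
Acceptable range: 2.8 to 5.2%
Within range: No


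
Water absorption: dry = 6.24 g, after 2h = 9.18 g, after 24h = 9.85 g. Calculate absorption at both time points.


WA (2h) = (9.18 - 6.24) / 6.24 x 100 = 47.1%
WA (24h) = (9.85 - 6.24) / 6.24 x 100 = 57.9%


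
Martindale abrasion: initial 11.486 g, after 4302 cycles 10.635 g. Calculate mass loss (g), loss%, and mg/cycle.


Mass loss = 0.851 g
Loss = 7.41%
Rate = 0.198 mg/cycle

Loss = 11.486 - 10.635 = 0.851 g
Loss% = 0.851 / 11.486 x 100 = 7.41%
Rate = 0.851 / 4302 x 1000 = 0.198 mg/cycle


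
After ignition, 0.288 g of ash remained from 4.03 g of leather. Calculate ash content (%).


7.15%


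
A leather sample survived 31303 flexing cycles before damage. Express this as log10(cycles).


log10(31303) = 4.50


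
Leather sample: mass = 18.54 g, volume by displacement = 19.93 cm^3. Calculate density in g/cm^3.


Density = mass / volume
Density = 18.54 / 19.93 = 0.930 g/cm^3


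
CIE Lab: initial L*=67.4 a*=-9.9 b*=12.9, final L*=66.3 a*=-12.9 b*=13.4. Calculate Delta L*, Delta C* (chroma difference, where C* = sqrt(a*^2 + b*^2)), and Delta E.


Delta L* = -1.1
Delta C* = 2.34
Delta E = 3.23

Delta L* = 66.3 - 67.4 = -1.1
C1* = sqrt((-9.9)^2 + (12.9)^2) = 16.261
C2* = sqrt((-12.9)^2 + (13.4)^2) = 18.600
Delta C* = 18.600 - 16.261 = 2.34
Delta E = sqrt((-1.1)^2 + (-3.0)^2 + (0.5)^2) = 3.23


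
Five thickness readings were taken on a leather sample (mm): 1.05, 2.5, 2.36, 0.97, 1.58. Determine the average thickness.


1.69 mm


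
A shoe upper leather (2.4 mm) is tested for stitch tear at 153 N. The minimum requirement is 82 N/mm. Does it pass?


STS = 153 / 2.4 = 63.8 N/mm
Minimum required: 82 N/mm
Passes: No


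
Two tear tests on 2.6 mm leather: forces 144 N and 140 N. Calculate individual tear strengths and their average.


Tear 1 = 55.4 N/mm
Tear 2 = 53.8 N/mm
Average = 54.6 N/mm

Tear 1 = 144 / 2.6 = 55.4 N/mm
Tear 2 = 140 / 2.6 = 53.8 N/mm
Average = (55.4 + 53.8) / 2 = 54.6 N/mm


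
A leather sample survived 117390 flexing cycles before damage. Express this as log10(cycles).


log10(117390) = 5.07


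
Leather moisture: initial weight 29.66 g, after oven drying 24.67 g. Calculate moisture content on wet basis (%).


Moisture = 29.66 - 24.67 = 4.99 g
MC = 4.99 / 29.66 x 100 = 16.8%


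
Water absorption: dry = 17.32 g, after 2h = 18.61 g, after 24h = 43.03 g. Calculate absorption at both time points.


WA (2h) = (18.61 - 17.32) / 17.32 x 100 = 7.4%
WA (24h) = (43.03 - 17.32) / 17.32 x 100 = 148.4%


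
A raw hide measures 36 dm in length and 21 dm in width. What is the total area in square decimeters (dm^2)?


756 dm^2


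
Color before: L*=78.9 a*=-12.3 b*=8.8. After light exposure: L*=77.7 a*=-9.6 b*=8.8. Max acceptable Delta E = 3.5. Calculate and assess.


Delta E = 2.95
Passes: Yes

dL = -1.2, da = 2.7, db = 0.0
dE = sqrt((-1.2)^2 + (2.7)^2 + (0.0)^2) = 2.95
Max = 3.5
Passes: Yes


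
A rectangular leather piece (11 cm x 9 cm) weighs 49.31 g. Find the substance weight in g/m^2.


Area = 11 x 9 = 99 cm^2
SW = 49.31 / 99 x 10000 = 4980.8 g/m^2


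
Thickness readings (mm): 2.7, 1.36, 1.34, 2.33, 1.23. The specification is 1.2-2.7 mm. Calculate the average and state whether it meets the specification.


Average = 1.79 mm
Within specification: Yes


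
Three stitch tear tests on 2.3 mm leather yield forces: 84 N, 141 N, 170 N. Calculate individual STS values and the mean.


STS1 = 36.5 N/mm
STS2 = 61.3 N/mm
STS3 = 73.9 N/mm
Mean = 57.2 N/mm

STS1 = 84 / 2.3 = 36.5 N/mm
STS2 = 141 / 2.3 = 61.3 N/mm
STS3 = 170 / 2.3 = 73.9 N/mm
Mean = (36.5 + 61.3 + 73.9) / 3 = 57.2 N/mm


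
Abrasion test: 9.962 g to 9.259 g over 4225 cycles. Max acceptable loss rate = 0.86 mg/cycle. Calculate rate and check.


Rate = 0.166 mg/cycle
Passes: Yes

Loss = 9.962 - 9.259 = 0.703 g
Rate = 0.703 g / 4225 cycles x 1000 = 0.166 mg/cycle
Max = 0.86 mg/cycle
Passes: Yes


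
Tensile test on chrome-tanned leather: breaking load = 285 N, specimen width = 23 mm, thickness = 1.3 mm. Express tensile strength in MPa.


9.53 MPa


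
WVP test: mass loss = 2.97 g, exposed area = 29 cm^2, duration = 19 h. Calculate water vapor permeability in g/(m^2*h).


WVP = mass_loss / (area x time) x 10000
WVP = 2.97 / (29 x 19) x 10000
WVP = 2.97 / 551 x 10000 = 53.90 g/(m^2*h)


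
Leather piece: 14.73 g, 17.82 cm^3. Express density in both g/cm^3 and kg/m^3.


0.827 g/cm^3
827 kg/m^3

Density = 14.73 / 17.82 = 0.827 g/cm^3
Convert: 0.827 x 1000 = 827 kg/m^3


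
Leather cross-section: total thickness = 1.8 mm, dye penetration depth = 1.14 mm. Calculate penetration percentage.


Penetration% = 1.14 / 1.8 x 100
Penetration = 63.3%


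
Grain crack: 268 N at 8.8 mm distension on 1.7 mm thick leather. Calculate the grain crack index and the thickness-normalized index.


Crack index = 30.5 N/mm
Normalized index = 17.9 N/mm per mm

Crack index = 268 / 8.8 = 30.5 N/mm
Normalized = 30.5 / 1.7 = 17.9 N/mm per mm


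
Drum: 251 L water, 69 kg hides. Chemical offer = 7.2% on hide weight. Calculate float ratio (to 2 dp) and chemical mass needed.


Float ratio = 251 / 69 = 3.64
Chemical = 69 x 7.2 / 100 = 4.968 kg


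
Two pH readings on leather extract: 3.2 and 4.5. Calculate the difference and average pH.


Difference = 1.3
Average pH = 3.85

Difference = |3.2 - 4.5| = 1.3
Average = (3.2 + 4.5) / 2 = 3.85


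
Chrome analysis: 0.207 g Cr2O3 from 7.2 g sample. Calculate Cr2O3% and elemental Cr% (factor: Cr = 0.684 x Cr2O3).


Cr2O3 = 2.88%
Cr = 1.97%


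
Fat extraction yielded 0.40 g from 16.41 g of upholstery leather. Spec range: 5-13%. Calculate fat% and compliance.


Fat% = 0.40 / 16.41 x 100 = 2.4%
Spec range: 5-13%
Compliant: No


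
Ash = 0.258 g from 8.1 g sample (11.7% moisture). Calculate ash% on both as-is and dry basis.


As-is ash% = 0.258 / 8.1 x 100 = 3.19%
Dry mass = 8.1 x (100 - 11.7) / 100 = 7.1523 g
Dry-basis ash% = 0.258 / 7.1523 x 100 = 3.61%


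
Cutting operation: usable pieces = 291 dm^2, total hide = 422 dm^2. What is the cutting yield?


Yield = usable / total x 100
Yield = 291 / 422 x 100 = 69.0%


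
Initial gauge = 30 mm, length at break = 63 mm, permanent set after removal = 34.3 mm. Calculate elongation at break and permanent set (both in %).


Elongation at break = (63 - 30) / 30 x 100 = 110.0%
Permanent set = (34.3 - 30) / 30 x 100 = 14.3%


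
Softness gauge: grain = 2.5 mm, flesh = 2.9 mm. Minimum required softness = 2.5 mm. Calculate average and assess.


Average softness = 2.70 mm
Meets requirement: Yes

Average = (2.5 + 2.9) / 2 = 2.70 mm
Minimum = 2.5 mm
Meets requirement: Yes


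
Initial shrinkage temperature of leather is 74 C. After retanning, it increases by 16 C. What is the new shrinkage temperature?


New Ts = 74 + 16 = 90 C


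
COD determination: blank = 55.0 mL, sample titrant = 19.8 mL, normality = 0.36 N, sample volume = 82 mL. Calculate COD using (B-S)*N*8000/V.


1236.3 mg/L

COD = (55.0 - 19.8) x 0.36 x 8000 / 82
COD = 35.2 x 0.36 x 8000 / 82
COD = 1236.3 mg/L


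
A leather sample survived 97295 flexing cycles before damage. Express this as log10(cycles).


4.99


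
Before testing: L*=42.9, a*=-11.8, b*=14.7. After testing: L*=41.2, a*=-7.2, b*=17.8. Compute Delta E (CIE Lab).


Delta E = 5.80


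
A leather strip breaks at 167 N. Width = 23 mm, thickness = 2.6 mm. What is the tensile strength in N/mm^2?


Cross-sectional area = 23 x 2.6 = 59.8 mm^2
Tensile strength = 167 / 59.8 = 2.79 N/mm^2


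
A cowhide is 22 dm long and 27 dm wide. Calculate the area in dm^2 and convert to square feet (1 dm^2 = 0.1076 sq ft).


594 dm^2
63.91 sq ft


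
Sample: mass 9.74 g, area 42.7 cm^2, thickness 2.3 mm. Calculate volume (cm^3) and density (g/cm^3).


Volume = 9.821 cm^3
Density = 0.992 g/cm^3

Thickness in cm = 2.3 / 10 = 0.23 cm
Volume = 42.7 x 0.23 = 9.821 cm^3
Density = 9.74 / 9.821 = 0.992 g/cm^3


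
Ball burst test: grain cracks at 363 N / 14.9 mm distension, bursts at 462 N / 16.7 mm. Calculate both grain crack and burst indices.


Crack index = 363 / 14.9 = 24.4 N/mm
Burst index = 462 / 16.7 = 27.7 N/mm


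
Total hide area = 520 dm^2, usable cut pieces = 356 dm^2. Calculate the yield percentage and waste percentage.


Yield = 68.5%
Waste = 31.5%

Yield = 356 / 520 x 100 = 68.5%
Waste = 520 - 356 = 164 dm^2
Waste% = 100 - 68.5 = 31.5%


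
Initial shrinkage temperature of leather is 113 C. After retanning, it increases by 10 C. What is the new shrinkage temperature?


123 C


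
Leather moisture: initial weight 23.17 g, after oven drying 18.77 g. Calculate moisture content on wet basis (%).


19.0%


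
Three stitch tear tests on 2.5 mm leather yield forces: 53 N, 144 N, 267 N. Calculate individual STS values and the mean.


STS1 = 21.2 N/mm
STS2 = 57.6 N/mm
STS3 = 106.8 N/mm
Mean = 61.9 N/mm

STS1 = 53 / 2.5 = 21.2 N/mm
STS2 = 144 / 2.5 = 57.6 N/mm
STS3 = 267 / 2.5 = 106.8 N/mm
Mean = (21.2 + 57.6 + 106.8) / 3 = 61.9 N/mm


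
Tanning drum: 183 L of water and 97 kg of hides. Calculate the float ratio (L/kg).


Float ratio = water / hide weight
Ratio = 183 / 97 = 1.9


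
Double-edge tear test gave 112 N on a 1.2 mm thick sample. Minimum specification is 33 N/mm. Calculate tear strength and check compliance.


Tear strength = 112 / 1.2 = 93.3 N/mm
Required minimum = 33 N/mm
Compliant: Yes


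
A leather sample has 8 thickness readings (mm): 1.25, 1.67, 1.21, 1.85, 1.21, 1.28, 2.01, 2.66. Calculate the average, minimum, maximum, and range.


Sum = 13.14
Average = 13.14 / 8 = 1.64 mm
Minimum = 1.21 mm
Maximum = 2.66 mm
Range = 2.66 - 1.21 = 1.45 mm


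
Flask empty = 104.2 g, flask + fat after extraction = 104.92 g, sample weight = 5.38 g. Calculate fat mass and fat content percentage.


Fat mass = 0.72 g
Fat content = 13.4%

Fat mass = 104.92 - 104.2 = 0.72 g
Fat% = 0.72 / 5.38 x 100 = 13.4%


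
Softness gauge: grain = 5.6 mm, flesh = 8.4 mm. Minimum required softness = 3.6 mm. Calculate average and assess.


Average softness = 7.00 mm
Meets requirement: Yes

Average = (5.6 + 8.4) / 2 = 7.00 mm
Minimum = 3.6 mm
Meets requirement: Yes


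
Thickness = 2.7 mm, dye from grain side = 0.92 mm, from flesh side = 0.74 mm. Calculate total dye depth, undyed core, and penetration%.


Total dyed = 0.92 + 0.74 = 1.66 mm
Undyed core = 2.7 - 1.66 = 1.04 mm
Penetration = 1.66 / 2.7 x 100 = 61.5%


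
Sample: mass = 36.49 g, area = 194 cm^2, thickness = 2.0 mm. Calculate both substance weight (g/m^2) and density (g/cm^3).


Substance weight = 1880.9 g/m^2
Density = 0.940 g/cm^3

SW = 36.49 / 194 x 10000 = 1880.9 g/m^2
Volume = 194 x 2.0 / 10 = 38.80 cm^3
Density = 36.49 / 38.80 = 0.940 g/cm^3


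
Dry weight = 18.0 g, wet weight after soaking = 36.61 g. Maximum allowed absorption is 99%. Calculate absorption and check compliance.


WA = (36.61 - 18.0) / 18.0 x 100 = 103.4%
Maximum allowed: 99%
Compliant: No


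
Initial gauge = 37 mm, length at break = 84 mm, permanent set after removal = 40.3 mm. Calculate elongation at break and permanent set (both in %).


Elongation at break = 127.0%
Permanent set = 8.9%

Elongation at break = (84 - 37) / 37 x 100 = 127.0%
Permanent set = (40.3 - 37) / 37 x 100 = 8.9%


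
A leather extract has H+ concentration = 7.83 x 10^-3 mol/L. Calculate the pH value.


pH = -log10[H+]
pH = -log10(7.83 x 10^-3) = 2.11


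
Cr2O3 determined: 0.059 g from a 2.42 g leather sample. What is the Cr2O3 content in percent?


Cr2O3% = 0.059 / 2.42 x 100
Cr2O3% = 2.44%


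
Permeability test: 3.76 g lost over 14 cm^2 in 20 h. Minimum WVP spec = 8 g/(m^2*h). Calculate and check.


WVP = 3.76 / (14 x 20) x 10000 = 134.29 g/(m^2*h)
Minimum: 8 g/(m^2*h)
Meets spec: Yes


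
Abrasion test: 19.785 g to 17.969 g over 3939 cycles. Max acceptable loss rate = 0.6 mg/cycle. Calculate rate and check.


Loss = 19.785 - 17.969 = 1.816 g
Rate = 1.816 g / 3939 cycles x 1000 = 0.461 mg/cycle
Max = 0.6 mg/cycle
Passes: Yes


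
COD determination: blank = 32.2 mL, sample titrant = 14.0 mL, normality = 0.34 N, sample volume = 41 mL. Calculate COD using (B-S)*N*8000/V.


1207.4 mg/L


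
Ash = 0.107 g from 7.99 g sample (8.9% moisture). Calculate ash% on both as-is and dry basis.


As-is ash% = 0.107 / 7.99 x 100 = 1.34%
Dry mass = 7.99 x (100 - 8.9) / 100 = 7.27889 g
Dry-basis ash% = 0.107 / 7.27889 x 100 = 1.47%


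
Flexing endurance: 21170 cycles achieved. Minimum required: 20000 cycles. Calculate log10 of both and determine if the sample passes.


Achieved: log10 = 4.33
Required: log10 = 4.30
Passes: Yes

log10(21170) = 4.33
log10(20000) = 4.30
Passes: Yes


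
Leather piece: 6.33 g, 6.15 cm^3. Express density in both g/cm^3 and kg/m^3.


1.029 g/cm^3
1029 kg/m^3


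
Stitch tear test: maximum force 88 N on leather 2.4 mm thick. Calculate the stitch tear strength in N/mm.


Stitch tear strength = force / thickness
STS = 88 / 2.4 = 36.7 N/mm


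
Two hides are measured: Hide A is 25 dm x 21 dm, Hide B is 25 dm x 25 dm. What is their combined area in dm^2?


1150 dm^2

Hide A area = 25 x 21 = 525 dm^2
Hide B area = 25 x 25 = 625 dm^2
Total = 525 + 625 = 1150 dm^2


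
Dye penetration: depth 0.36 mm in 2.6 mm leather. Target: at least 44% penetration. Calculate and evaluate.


Penetration = 13.8%
Meets target: No


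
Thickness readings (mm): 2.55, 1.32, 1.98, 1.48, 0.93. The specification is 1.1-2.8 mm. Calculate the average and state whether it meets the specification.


Average = 1.65 mm
Within specification: Yes

Sum = 8.26
Average = 8.26 / 5 = 1.65 mm
Specification range: 1.1 to 2.8 mm
Within spec: Yes


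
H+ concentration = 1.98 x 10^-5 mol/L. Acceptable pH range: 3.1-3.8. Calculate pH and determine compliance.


pH = 4.70
Compliant: No


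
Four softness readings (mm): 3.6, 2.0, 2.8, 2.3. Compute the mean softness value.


Sum = 3.6 + 2.0 + 2.8 + 2.3
Mean = 10.7 / 4 = 2.68 mm


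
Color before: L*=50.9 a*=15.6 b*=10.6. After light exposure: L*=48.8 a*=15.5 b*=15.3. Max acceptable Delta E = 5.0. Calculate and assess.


Delta E = 5.15
Passes: No


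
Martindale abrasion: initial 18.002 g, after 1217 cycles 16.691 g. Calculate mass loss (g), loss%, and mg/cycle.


Loss = 18.002 - 16.691 = 1.311 g
Loss% = 1.311 / 18.002 x 100 = 7.28%
Rate = 1.311 / 1217 x 1000 = 1.077 mg/cycle


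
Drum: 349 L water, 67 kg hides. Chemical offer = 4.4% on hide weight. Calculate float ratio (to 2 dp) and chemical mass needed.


Float ratio = 349 / 67 = 5.21
Chemical = 67 x 4.4 / 100 = 2.948 kg


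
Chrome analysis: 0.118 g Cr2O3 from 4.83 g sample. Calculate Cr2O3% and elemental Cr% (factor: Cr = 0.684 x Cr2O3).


Cr2O3% = 0.118 / 4.83 x 100 = 2.44%
Cr% = 2.44 x 0.684 = 1.67%


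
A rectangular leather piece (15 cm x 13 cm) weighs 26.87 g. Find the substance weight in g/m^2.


Area = 15 x 13 = 195 cm^2
SW = 26.87 / 195 x 10000 = 1377.9 g/m^2


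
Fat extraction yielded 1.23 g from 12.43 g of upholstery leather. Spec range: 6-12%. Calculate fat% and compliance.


Fat content = 9.9%
Compliant: Yes


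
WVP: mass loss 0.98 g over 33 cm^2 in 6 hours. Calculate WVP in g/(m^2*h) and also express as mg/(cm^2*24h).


WVP = 0.98 / (33 x 6) x 10000 = 49.49 g/(m^2*h)
Mass loss in mg = 0.98 x 1000 = 980 mg
Per cm^2 per 24h in mg: 980 x 24 / (33 x 6) = 23520 / 198 = 118.79 mg/(cm^2*24h)


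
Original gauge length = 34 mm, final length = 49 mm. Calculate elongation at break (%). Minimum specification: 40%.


Elongation = 44.1%
Meets spec: Yes

Extension = 49 - 34 = 15 mm
Elongation = 15 / 34 x 100 = 44.1%
Minimum required: 40%
Meets specification: Yes


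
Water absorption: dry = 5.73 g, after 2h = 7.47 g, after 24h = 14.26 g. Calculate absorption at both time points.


2h absorption = 30.4%
24h absorption = 148.9%

WA (2h) = (7.47 - 5.73) / 5.73 x 100 = 30.4%
WA (24h) = (14.26 - 5.73) / 5.73 x 100 = 148.9%


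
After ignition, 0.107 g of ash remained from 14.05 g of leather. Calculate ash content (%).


Ash% = 0.107 / 14.05 x 100
Ash% = 0.76%


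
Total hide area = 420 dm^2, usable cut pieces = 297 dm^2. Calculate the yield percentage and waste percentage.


Yield = 70.7%
Waste = 29.3%

Yield = 297 / 420 x 100 = 70.7%
Waste = 420 - 297 = 123 dm^2
Waste% = 100 - 70.7 = 29.3%


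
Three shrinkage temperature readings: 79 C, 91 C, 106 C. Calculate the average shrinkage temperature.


92.0 C

Average = (79 + 91 + 106) / 3
Average = 276 / 3 = 92.0 C


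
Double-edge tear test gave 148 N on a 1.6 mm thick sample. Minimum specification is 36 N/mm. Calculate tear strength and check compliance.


Tear strength = 148 / 1.6 = 92.5 N/mm
Required minimum = 36 N/mm
Compliant: Yes


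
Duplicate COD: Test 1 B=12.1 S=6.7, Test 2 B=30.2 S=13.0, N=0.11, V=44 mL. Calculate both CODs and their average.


COD1 = (12.1 - 6.7) x 0.11 x 8000 / 44 = 108.0 mg/L
COD2 = (30.2 - 13.0) x 0.11 x 8000 / 44 = 344.0 mg/L
Average = (108.0 + 344.0) / 2 = 226.0 mg/L


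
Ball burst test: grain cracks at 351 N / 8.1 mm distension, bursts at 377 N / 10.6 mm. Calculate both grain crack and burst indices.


Crack index = 351 / 8.1 = 43.3 N/mm
Burst index = 377 / 10.6 = 35.6 N/mm


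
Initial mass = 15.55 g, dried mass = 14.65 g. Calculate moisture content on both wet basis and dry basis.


Wet basis = 5.8%
Dry basis = 6.1%


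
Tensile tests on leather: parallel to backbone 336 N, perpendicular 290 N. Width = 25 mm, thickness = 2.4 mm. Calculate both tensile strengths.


Area = 25 x 2.4 = 60.0 mm^2
TS (parallel) = 336 / 60.0 = 5.60 N/mm^2
TS (perpendicular) = 290 / 60.0 = 4.83 N/mm^2


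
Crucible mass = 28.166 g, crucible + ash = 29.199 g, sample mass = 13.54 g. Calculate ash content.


Ash mass = 1.033 g
Ash content = 7.63%

Ash mass = 29.199 - 28.166 = 1.033 g
Ash% = 1.033 / 13.54 x 100 = 7.63%


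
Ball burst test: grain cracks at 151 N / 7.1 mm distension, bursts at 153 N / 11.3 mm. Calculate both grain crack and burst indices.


Crack index = 151 / 7.1 = 21.3 N/mm
Burst index = 153 / 11.3 = 13.5 N/mm


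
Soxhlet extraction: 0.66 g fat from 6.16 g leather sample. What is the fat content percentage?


Fat content = 0.66 / 6.16 x 100
Fat = 10.7%


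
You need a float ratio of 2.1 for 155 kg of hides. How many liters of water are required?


Water = hide weight x target ratio
Water = 155 x 2.1 = 325.5 L


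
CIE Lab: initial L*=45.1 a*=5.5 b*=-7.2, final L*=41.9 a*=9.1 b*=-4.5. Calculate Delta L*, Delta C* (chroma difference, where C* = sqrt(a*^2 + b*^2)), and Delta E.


Delta L* = -3.2
Delta C* = 1.09
Delta E = 5.52

Delta L* = 41.9 - 45.1 = -3.2
C1* = sqrt((5.5)^2 + (-7.2)^2) = 9.060
C2* = sqrt((9.1)^2 + (-4.5)^2) = 10.152
Delta C* = 10.152 - 9.060 = 1.09
Delta E = sqrt((-3.2)^2 + (3.6)^2 + (2.7)^2) = 5.52


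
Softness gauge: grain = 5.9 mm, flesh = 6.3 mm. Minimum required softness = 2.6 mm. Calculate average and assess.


Average softness = 6.10 mm
Meets requirement: Yes


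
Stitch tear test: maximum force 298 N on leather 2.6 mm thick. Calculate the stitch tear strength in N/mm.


Stitch tear strength = force / thickness
STS = 298 / 2.6 = 114.6 N/mm


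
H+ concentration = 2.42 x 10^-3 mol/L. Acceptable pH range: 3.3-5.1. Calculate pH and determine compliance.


pH = -log10(2.42 x 10^-3) = 2.62
Range: 3.3 to 5.1
Compliant: No


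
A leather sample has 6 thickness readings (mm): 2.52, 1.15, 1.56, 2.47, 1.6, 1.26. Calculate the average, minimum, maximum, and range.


Average = 1.76 mm
Min = 1.15 mm
Max = 2.52 mm
Range = 1.37 mm


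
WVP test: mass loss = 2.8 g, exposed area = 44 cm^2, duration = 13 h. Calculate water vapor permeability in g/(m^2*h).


48.95 g/(m^2*h)


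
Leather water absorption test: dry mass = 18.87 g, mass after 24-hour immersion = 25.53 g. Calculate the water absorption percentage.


35.3%


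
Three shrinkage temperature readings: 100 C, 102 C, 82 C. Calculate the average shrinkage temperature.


Average = (100 + 102 + 82) / 3
Average = 284 / 3 = 94.7 C


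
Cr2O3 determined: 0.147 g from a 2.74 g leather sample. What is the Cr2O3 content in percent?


5.36%

Cr2O3% = 0.147 / 2.74 x 100
Cr2O3% = 5.36%


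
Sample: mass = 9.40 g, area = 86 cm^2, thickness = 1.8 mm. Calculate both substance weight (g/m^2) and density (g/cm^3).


Substance weight = 1093.0 g/m^2
Density = 0.607 g/cm^3

SW = 9.40 / 86 x 10000 = 1093.0 g/m^2
Volume = 86 x 1.8 / 10 = 15.48 cm^3
Density = 9.40 / 15.48 = 0.607 g/cm^3


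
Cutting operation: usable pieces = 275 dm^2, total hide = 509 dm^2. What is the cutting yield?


Yield = usable / total x 100
Yield = 275 / 509 x 100 = 54.0%


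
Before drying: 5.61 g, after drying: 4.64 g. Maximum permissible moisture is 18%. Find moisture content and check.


Moisture content = 17.3%
Acceptable: Yes

MC = (5.61 - 4.64) / 5.61 x 100 = 17.3%
Maximum: 18%
Acceptable: Yes


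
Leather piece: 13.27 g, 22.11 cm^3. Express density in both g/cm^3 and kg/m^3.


0.600 g/cm^3
600 kg/m^3

Density = 13.27 / 22.11 = 0.600 g/cm^3
Convert: 0.600 x 1000 = 600 kg/m^3


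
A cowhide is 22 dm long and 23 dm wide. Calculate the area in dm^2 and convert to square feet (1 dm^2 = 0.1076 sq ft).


Area = 22 x 23 = 506 dm^2
Conversion: 506 x 0.1076 = 54.45 sq ft


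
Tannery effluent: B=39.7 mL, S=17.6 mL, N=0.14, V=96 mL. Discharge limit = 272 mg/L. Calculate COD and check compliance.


COD = (39.7 - 17.6) x 0.14 x 8000 / 96 = 257.8 mg/L
Limit: 272 mg/L
Compliant: Yes


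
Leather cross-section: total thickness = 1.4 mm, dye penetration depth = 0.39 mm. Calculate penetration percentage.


Penetration% = 0.39 / 1.4 x 100
Penetration = 27.9%


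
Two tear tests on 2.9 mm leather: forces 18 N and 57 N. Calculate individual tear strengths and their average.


Tear 1 = 6.2 N/mm
Tear 2 = 19.7 N/mm
Average = 13.0 N/mm

Tear 1 = 18 / 2.9 = 6.2 N/mm
Tear 2 = 57 / 2.9 = 19.7 N/mm
Average = (6.2 + 19.7) / 2 = 13.0 N/mm


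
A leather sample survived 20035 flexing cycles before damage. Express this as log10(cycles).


4.30


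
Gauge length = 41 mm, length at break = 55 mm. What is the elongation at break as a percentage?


Extension = 55 - 41 = 14 mm
Elongation = 14 / 41 x 100 = 34.1%


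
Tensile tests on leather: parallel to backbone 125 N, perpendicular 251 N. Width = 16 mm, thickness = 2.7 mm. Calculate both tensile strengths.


Area = 16 x 2.7 = 43.2 mm^2
TS (parallel) = 125 / 43.2 = 2.89 N/mm^2
TS (perpendicular) = 251 / 43.2 = 5.81 N/mm^2


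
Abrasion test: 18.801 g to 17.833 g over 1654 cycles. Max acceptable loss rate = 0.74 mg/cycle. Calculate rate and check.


Rate = 0.585 mg/cycle
Passes: Yes

Loss = 18.801 - 17.833 = 0.968 g
Rate = 0.968 g / 1654 cycles x 1000 = 0.585 mg/cycle
Max = 0.74 mg/cycle
Passes: Yes


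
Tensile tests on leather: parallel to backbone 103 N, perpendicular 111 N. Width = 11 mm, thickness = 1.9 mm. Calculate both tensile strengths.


Parallel = 4.93 N/mm^2
Perpendicular = 5.31 N/mm^2


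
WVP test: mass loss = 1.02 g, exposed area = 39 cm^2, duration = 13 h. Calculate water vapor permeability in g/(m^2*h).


WVP = mass_loss / (area x time) x 10000
WVP = 1.02 / (39 x 13) x 10000
WVP = 1.02 / 507 x 10000 = 20.12 g/(m^2*h)


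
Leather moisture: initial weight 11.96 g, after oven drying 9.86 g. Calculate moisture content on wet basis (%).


Moisture = 11.96 - 9.86 = 2.10 g
MC = 2.10 / 11.96 x 100 = 17.6%


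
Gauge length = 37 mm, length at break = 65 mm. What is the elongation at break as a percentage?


Extension = 65 - 37 = 28 mm
Elongation = 28 / 37 x 100 = 75.7%


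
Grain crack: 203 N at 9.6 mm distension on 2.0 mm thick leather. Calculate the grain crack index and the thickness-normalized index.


Crack index = 203 / 9.6 = 21.1 N/mm
Normalized = 21.1 / 2.0 = 10.6 N/mm per mm


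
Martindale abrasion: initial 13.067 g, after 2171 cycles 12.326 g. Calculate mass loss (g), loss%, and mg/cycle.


Mass loss = 0.741 g
Loss = 5.67%
Rate = 0.341 mg/cycle

Loss = 13.067 - 12.326 = 0.741 g
Loss% = 0.741 / 13.067 x 100 = 5.67%
Rate = 0.741 / 2171 x 1000 = 0.341 mg/cycle


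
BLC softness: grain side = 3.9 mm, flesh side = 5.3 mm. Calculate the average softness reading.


Average = (3.9 + 5.3) / 2
Average = 4.60 mm


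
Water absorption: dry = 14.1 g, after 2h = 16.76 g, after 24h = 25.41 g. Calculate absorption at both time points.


WA (2h) = (16.76 - 14.1) / 14.1 x 100 = 18.9%
WA (24h) = (25.41 - 14.1) / 14.1 x 100 = 80.2%


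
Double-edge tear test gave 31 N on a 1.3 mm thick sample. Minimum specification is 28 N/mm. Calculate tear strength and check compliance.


Tear strength = 31 / 1.3 = 23.8 N/mm
Required minimum = 28 N/mm
Compliant: No


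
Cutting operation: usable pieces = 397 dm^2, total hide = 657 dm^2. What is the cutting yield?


Yield = usable / total x 100
Yield = 397 / 657 x 100 = 60.4%


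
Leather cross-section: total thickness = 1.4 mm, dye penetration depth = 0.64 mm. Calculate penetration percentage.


Penetration% = 0.64 / 1.4 x 100
Penetration = 45.7%


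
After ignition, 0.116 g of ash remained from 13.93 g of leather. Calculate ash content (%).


0.83%

Ash% = 0.116 / 13.93 x 100
Ash% = 0.83%


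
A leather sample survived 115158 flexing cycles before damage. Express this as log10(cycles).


log10(115158) = 5.06


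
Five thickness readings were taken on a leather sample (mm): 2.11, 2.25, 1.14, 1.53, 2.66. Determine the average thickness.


Sum = 2.11 + 2.25 + 1.14 + 1.53 + 2.66 = 9.69
Average = 9.69 / 5 = 1.94 mm


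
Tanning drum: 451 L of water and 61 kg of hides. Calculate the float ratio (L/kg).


7.4


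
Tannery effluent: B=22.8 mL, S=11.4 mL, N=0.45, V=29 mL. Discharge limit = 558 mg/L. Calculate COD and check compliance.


COD = 1415.2 mg/L
Compliant: No

COD = (22.8 - 11.4) x 0.45 x 8000 / 29 = 1415.2 mg/L
Limit: 558 mg/L
Compliant: No


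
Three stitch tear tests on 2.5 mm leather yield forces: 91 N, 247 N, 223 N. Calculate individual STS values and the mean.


STS1 = 36.4 N/mm
STS2 = 98.8 N/mm
STS3 = 89.2 N/mm
Mean = 74.8 N/mm

STS1 = 91 / 2.5 = 36.4 N/mm
STS2 = 247 / 2.5 = 98.8 N/mm
STS3 = 223 / 2.5 = 89.2 N/mm
Mean = (36.4 + 98.8 + 89.2) / 3 = 74.8 N/mm


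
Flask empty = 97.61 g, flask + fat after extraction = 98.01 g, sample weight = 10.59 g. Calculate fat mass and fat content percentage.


Fat mass = 0.40 g
Fat content = 3.8%

Fat mass = 98.01 - 97.61 = 0.40 g
Fat% = 0.40 / 10.59 x 100 = 3.8%


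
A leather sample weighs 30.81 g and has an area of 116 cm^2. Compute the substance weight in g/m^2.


Substance weight = mass / area x 10000
SW = 30.81 / 116 x 10000
SW = 2656.0 g/m^2


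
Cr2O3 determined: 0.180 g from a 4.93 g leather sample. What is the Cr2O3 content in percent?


3.65%


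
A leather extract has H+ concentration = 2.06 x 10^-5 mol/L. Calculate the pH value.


pH = -log10[H+]
pH = -log10(2.06 x 10^-5) = 4.69


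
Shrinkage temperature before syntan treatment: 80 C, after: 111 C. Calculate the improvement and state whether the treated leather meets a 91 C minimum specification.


Improvement = 111 - 80 = 31 C
Spec check: 111 C >= 91 C? Yes


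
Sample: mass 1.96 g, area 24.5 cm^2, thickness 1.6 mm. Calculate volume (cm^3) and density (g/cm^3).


Thickness in cm = 1.6 / 10 = 0.16 cm
Volume = 24.5 x 0.16 = 3.920 cm^3
Density = 1.96 / 3.920 = 0.500 g/cm^3


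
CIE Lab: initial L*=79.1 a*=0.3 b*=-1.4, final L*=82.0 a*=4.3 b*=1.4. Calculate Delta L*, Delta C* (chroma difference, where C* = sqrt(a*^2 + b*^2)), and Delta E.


Delta L* = 82.0 - 79.1 = 2.9
C1* = sqrt((0.3)^2 + (-1.4)^2) = 1.432
C2* = sqrt((4.3)^2 + (1.4)^2) = 4.522
Delta C* = 4.522 - 1.432 = 3.09
Delta E = sqrt((2.9)^2 + (4.0)^2 + (2.8)^2) = 5.68


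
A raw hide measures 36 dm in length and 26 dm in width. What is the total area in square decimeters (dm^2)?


936 dm^2


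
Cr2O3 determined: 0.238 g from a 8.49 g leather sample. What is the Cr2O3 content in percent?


2.80%

Cr2O3% = 0.238 / 8.49 x 100
Cr2O3% = 2.80%


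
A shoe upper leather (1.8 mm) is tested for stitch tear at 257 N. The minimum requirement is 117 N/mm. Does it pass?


STS = 257 / 1.8 = 142.8 N/mm
Minimum required: 117 N/mm
Passes: Yes


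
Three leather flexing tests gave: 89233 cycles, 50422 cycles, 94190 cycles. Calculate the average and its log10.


Average = (89233 + 50422 + 94190) / 3 = 77948 cycles
log10(77948) = 4.89


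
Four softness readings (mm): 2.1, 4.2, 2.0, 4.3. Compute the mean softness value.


Sum = 2.1 + 4.2 + 2.0 + 4.3
Mean = 12.6 / 4 = 3.15 mm


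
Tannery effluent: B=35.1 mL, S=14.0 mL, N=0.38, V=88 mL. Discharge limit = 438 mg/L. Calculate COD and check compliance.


COD = 728.9 mg/L
Compliant: No

COD = (35.1 - 14.0) x 0.38 x 8000 / 88 = 728.9 mg/L
Limit: 438 mg/L
Compliant: No


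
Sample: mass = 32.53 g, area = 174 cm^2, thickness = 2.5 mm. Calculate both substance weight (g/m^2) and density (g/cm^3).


SW = 32.53 / 174 x 10000 = 1869.5 g/m^2
Volume = 174 x 2.5 / 10 = 43.50 cm^3
Density = 32.53 / 43.50 = 0.748 g/cm^3


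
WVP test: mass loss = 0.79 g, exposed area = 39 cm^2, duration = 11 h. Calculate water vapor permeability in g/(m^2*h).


18.41 g/(m^2*h)

WVP = mass_loss / (area x time) x 10000
WVP = 0.79 / (39 x 11) x 10000
WVP = 0.79 / 429 x 10000 = 18.41 g/(m^2*h)


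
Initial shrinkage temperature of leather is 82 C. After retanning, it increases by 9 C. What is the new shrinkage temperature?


91 C

New Ts = 82 + 9 = 91 C


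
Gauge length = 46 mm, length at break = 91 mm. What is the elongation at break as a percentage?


Extension = 91 - 46 = 45 mm
Elongation = 45 / 46 x 100 = 97.8%


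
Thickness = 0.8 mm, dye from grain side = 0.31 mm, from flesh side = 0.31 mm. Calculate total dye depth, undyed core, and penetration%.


Total dyed = 0.62 mm
Undyed core = 0.18 mm
Penetration = 77.5%


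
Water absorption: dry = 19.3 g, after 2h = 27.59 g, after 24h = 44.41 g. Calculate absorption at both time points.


2h absorption = 43.0%
24h absorption = 130.1%


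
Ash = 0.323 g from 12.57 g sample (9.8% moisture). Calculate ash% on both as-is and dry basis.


As-is ash = 2.57%
Dry-basis ash = 2.85%

As-is ash% = 0.323 / 12.57 x 100 = 2.57%
Dry mass = 12.57 x (100 - 9.8) / 100 = 11.33814 g
Dry-basis ash% = 0.323 / 11.33814 x 100 = 2.85%


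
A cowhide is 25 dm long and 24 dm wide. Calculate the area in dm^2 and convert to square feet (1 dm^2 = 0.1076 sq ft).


Area = 25 x 24 = 600 dm^2
Conversion: 600 x 0.1076 = 64.56 sq ft


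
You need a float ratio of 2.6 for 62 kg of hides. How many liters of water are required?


161.2 L


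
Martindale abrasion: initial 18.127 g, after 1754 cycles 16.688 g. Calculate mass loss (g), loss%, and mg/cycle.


Loss = 18.127 - 16.688 = 1.439 g
Loss% = 1.439 / 18.127 x 100 = 7.94%
Rate = 1.439 / 1754 x 1000 = 0.820 mg/cycle


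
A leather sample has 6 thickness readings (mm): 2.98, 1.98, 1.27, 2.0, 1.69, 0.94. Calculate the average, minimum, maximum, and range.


Average = 1.81 mm
Min = 0.94 mm
Max = 2.98 mm
Range = 2.04 mm

Sum = 10.86
Average = 10.86 / 6 = 1.81 mm
Minimum = 0.94 mm
Maximum = 2.98 mm
Range = 2.98 - 0.94 = 2.04 mm


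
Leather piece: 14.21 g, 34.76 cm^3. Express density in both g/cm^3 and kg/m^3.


0.409 g/cm^3
409 kg/m^3

Density = 14.21 / 34.76 = 0.409 g/cm^3
Convert: 0.409 x 1000 = 409 kg/m^3


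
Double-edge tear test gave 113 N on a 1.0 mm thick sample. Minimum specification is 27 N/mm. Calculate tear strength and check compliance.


Tear strength = 113.0 N/mm
Compliant: Yes

Tear strength = 113 / 1.0 = 113.0 N/mm
Required minimum = 27 N/mm
Compliant: Yes


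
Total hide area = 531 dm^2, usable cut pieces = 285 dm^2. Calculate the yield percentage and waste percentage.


Yield = 285 / 531 x 100 = 53.7%
Waste = 531 - 285 = 246 dm^2
Waste% = 100 - 53.7 = 46.3%


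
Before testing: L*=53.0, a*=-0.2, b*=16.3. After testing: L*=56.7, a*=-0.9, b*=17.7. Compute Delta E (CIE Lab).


Delta E = 4.02

dL = 56.7 - 53.0 = 3.7
da = -0.9 - (-0.2) = -0.7
db = 17.7 - 16.3 = 1.4
dE = sqrt((3.7)^2 + (-0.7)^2 + (1.4)^2) = 4.02


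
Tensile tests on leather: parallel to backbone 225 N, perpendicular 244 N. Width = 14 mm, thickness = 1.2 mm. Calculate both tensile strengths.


Parallel = 13.39 N/mm^2
Perpendicular = 14.52 N/mm^2

Area = 14 x 1.2 = 16.8 mm^2
TS (parallel) = 225 / 16.8 = 13.39 N/mm^2
TS (perpendicular) = 244 / 16.8 = 14.52 N/mm^2


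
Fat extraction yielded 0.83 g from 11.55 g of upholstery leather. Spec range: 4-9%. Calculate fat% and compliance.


Fat content = 7.2%
Compliant: Yes

Fat% = 0.83 / 11.55 x 100 = 7.2%
Spec range: 4-9%
Compliant: Yes


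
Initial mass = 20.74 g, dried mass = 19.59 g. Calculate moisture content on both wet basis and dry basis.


Wet basis = 5.5%
Dry basis = 5.9%

Moisture lost = 20.74 - 19.59 = 1.15 g
Wet basis MC = 1.15 / 20.74 x 100 = 5.5%
Dry basis MC = 1.15 / 19.59 x 100 = 5.9%


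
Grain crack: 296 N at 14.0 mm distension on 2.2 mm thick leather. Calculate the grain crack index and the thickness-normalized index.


Crack index = 296 / 14.0 = 21.1 N/mm
Normalized = 21.1 / 2.2 = 9.6 N/mm per mm


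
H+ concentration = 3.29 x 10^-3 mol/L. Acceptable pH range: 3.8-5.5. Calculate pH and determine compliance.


pH = 2.48
Compliant: No

pH = -log10(3.29 x 10^-3) = 2.48
Range: 3.8 to 5.5
Compliant: No


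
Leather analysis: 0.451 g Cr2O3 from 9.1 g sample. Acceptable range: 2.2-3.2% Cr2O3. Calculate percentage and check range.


Cr2O3 = 4.96%
Within range: No

Cr2O3% = 0.451 / 9.1 x 100 = 4.96%
Acceptable range: 2.2 to 3.2%
Within range: No


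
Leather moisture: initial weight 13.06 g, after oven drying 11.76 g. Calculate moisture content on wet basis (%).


Moisture = 13.06 - 11.76 = 1.30 g
MC = 1.30 / 13.06 x 100 = 10.0%


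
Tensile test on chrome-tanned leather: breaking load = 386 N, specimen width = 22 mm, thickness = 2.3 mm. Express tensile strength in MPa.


Cross-section = 22 x 2.3 = 50.6 mm^2
TS = 386 / 50.6 = 7.63 MPa
(1 N/mm^2 = 1 MPa)


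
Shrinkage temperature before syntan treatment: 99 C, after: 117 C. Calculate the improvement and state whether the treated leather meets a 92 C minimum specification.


Improvement = 117 - 99 = 18 C
Spec check: 117 C >= 92 C? Yes


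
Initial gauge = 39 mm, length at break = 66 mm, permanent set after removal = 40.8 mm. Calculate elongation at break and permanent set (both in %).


Elongation at break = (66 - 39) / 39 x 100 = 69.2%
Permanent set = (40.8 - 39) / 39 x 100 = 4.6%


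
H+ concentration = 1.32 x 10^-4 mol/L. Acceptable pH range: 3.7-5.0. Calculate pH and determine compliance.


pH = 3.88
Compliant: Yes


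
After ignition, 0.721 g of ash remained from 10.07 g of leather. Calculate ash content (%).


Ash% = 0.721 / 10.07 x 100
Ash% = 7.16%


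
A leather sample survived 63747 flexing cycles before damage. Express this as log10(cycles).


log10(63747) = 4.80


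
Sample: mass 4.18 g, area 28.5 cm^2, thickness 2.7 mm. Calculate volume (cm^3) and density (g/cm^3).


Thickness in cm = 2.7 / 10 = 0.27 cm
Volume = 28.5 x 0.27 = 7.695 cm^3
Density = 4.18 / 7.695 = 0.543 g/cm^3


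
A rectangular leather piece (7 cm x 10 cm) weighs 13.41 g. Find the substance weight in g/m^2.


Area = 7 x 10 = 70 cm^2
SW = 13.41 / 70 x 10000 = 1915.7 g/m^2


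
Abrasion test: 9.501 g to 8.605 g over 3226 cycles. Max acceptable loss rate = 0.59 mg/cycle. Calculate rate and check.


Rate = 0.278 mg/cycle
Passes: Yes


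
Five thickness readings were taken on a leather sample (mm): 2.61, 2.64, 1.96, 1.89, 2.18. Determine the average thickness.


2.26 mm

Sum = 2.61 + 2.64 + 1.96 + 1.89 + 2.18 = 11.28
Average = 11.28 / 5 = 2.26 mm


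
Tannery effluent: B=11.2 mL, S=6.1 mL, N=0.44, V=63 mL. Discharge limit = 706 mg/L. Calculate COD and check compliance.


COD = 285.0 mg/L
Compliant: Yes

COD = (11.2 - 6.1) x 0.44 x 8000 / 63 = 285.0 mg/L
Limit: 706 mg/L
Compliant: Yes


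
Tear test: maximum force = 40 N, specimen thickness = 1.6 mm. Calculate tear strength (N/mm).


Tear strength = force / thickness
Tear = 40 / 1.6 = 25.0 N/mm


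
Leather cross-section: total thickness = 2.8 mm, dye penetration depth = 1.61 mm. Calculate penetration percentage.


Penetration% = 1.61 / 2.8 x 100
Penetration = 57.5%


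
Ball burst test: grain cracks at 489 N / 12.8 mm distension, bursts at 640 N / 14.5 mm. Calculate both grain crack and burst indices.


Crack index = 489 / 12.8 = 38.2 N/mm
Burst index = 640 / 14.5 = 44.1 N/mm


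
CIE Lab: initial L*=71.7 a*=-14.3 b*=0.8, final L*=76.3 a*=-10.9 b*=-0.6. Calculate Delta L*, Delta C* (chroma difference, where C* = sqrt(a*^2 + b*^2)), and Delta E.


Delta L* = 76.3 - 71.7 = 4.6
C1* = sqrt((-14.3)^2 + (0.8)^2) = 14.322
C2* = sqrt((-10.9)^2 + (-0.6)^2) = 10.917
Delta C* = 10.917 - 14.322 = -3.41
Delta E = sqrt((4.6)^2 + (3.4)^2 + (-1.4)^2) = 5.89


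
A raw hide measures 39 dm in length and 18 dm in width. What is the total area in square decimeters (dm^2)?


702 dm^2

Area = length x width
Area = 39 x 18 = 702 dm^2


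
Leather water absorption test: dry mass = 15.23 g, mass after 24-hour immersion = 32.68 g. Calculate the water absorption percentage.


Water absorbed = 32.68 - 15.23 = 17.45 g
WA% = 17.45 / 15.23 x 100 = 114.6%


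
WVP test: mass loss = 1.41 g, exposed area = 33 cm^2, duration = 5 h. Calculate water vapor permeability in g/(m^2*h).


WVP = mass_loss / (area x time) x 10000
WVP = 1.41 / (33 x 5) x 10000
WVP = 1.41 / 165 x 10000 = 85.45 g/(m^2*h)


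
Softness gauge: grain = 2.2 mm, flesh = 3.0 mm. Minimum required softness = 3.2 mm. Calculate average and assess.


Average softness = 2.60 mm
Meets requirement: No


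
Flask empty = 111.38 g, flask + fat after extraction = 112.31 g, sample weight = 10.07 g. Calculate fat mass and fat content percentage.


Fat mass = 0.93 g
Fat content = 9.2%


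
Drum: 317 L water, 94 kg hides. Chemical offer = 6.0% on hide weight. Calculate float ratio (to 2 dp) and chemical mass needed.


Float ratio = 317 / 94 = 3.37
Chemical = 94 x 6.0 / 100 = 5.64 kg


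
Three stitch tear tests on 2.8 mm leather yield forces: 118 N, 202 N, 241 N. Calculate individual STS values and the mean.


STS1 = 42.1 N/mm
STS2 = 72.1 N/mm
STS3 = 86.1 N/mm
Mean = 66.8 N/mm

STS1 = 118 / 2.8 = 42.1 N/mm
STS2 = 202 / 2.8 = 72.1 N/mm
STS3 = 241 / 2.8 = 86.1 N/mm
Mean = (42.1 + 72.1 + 86.1) / 3 = 66.8 N/mm


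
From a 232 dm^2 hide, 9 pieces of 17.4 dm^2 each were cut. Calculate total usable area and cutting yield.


Total usable = 9 x 17.4 = 156.6 dm^2
Yield = 156.6 / 232 x 100 = 67.5%


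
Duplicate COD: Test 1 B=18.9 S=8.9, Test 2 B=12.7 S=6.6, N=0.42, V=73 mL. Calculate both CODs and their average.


COD1 = (18.9 - 8.9) x 0.42 x 8000 / 73 = 460.3 mg/L
COD2 = (12.7 - 6.6) x 0.42 x 8000 / 73 = 280.8 mg/L
Average = (460.3 + 280.8) / 2 = 370.6 mg/L


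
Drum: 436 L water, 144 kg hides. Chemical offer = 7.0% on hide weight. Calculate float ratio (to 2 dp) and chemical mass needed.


Float ratio = 436 / 144 = 3.03
Chemical = 144 x 7.0 / 100 = 10.08 kg


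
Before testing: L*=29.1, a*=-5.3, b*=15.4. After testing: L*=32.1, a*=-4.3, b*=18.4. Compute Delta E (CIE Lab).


dL = 32.1 - 29.1 = 3.0
da = -4.3 - (-5.3) = 1.0
db = 18.4 - 15.4 = 3.0
dE = sqrt((3.0)^2 + (1.0)^2 + (3.0)^2) = 4.36
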